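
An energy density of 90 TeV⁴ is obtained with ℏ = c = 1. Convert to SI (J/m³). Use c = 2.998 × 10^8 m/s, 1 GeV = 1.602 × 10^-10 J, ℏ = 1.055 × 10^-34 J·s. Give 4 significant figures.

[E]/[L]³ = [E]⁴/(ℏc)³; restore (ℏc)⁻³.
1 GeV⁴ → 1/(ℏc)³ × (1 GeV in J)⁴ = 2.082 × 10^37 J/m³.
Convert the energy scale: 90 TeV⁴ = 9.00 × 10^13 GeV⁴.
Result: 9.00 × 10^13 × 2.082 × 10^37 = 1.873 × 10^51 J/m³.

1.873 × 10^51 J/m³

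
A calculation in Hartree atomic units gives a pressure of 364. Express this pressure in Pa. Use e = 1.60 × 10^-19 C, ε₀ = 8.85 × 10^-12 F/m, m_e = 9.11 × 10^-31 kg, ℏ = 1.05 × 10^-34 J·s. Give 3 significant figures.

1.10 × 10^16 Pa

One atomic unit of pressure: P_au = E_h/a₀³ = m_e⁴e¹⁰/((4πε₀)⁵ℏ⁸) = 3.01 × 10^13 Pa.
364 × 3.01 × 10^13 Pa = 1.10 × 10^16 Pa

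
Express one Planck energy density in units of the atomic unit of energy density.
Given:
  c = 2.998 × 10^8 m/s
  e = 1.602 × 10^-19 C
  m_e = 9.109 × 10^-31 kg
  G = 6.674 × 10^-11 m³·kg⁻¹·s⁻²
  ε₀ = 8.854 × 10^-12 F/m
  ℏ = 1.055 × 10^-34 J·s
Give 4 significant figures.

Planck energy density: u_P = c⁷/(ℏG²) = 4.632 × 10^113 J/m³
atomic unit of energy density: u_au = E_h/a₀³ = m_e⁴e¹⁰/((4πε₀)⁵ℏ⁸) = 2.929 × 10^13 J/m³
ratio = 4.632 × 10^113 / 2.929 × 10^13 = 1.581 × 10^100

1.581 × 10^100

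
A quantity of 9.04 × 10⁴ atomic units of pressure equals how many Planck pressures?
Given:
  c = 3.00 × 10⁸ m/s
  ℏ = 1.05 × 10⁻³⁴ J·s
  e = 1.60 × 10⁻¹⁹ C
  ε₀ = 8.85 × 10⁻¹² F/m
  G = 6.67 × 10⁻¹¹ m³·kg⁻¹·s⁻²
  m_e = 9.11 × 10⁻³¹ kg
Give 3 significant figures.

atomic unit of pressure: P_au = E_h/a₀³ = m_e⁴e¹⁰/((4πε₀)⁵ℏ⁸) = 3.01 × 10¹³ Pa
Planck pressure: p_P = c⁷/(ℏG²) = 4.68 × 10¹¹³ Pa
9.04 × 10⁴ × 3.01 × 10¹³ / 4.68 × 10¹¹³ = 5.82 × 10⁻⁹⁶

5.82 × 10⁻⁹⁶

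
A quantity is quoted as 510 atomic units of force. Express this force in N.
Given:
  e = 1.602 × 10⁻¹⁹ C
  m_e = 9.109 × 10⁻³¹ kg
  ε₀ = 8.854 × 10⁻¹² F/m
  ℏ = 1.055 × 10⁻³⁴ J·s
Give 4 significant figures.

4.192 × 10⁻⁵ N

One atomic unit of force: F_au = E_h/a₀ = m_e²e⁶/((4πε₀)³ℏ⁴) = 8.220 × 10⁻⁸ N.
510 × 8.220 × 10⁻⁸ N = 4.192 × 10⁻⁵ N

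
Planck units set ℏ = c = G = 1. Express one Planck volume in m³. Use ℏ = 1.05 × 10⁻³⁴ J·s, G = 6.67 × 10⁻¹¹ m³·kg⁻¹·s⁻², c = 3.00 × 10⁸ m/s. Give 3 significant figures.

Dimensional analysis gives V_P = (ℏG/c³)^(3/2).
  = √(1.75 × 10⁻²⁰⁹)
  = 4.18 × 10⁻¹⁰⁵ m³

4.18 × 10⁻¹⁰⁵ m³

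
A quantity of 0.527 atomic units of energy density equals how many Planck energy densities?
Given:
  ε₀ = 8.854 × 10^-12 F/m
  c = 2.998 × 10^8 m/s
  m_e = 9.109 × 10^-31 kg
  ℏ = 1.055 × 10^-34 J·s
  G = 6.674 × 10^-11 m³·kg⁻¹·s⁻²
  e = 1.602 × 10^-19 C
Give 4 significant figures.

atomic unit of energy density: u_au = E_h/a₀³ = m_e⁴e¹⁰/((4πε₀)⁵ℏ⁸) = 2.929 × 10^13 J/m³
Planck energy density: u_P = c⁷/(ℏG²) = 4.632 × 10^113 J/m³
0.527 × 2.929 × 10^13 / 4.632 × 10^113 = 3.332 × 10^-101

3.332 × 10^-101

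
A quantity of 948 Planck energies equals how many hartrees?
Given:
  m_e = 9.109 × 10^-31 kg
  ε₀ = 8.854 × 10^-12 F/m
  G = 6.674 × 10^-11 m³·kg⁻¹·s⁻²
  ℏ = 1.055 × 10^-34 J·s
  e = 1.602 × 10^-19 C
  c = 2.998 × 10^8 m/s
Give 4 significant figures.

Planck energy: E_P = √(ℏc⁵/G) = 1.957 × 10^9 J
hartree: E_h = m_e e⁴/(4πε₀ℏ)² = 4.354 × 10^-18 J
948 × 1.957 × 10^9 / 4.354 × 10^-18 = 4.260 × 10^29

4.260 × 10^29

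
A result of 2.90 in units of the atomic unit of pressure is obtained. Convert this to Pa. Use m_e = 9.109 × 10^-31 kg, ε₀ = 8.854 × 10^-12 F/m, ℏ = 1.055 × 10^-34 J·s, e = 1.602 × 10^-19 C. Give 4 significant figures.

8.495 × 10^13 Pa

One atomic unit of pressure: P_au = E_h/a₀³ = m_e⁴e¹⁰/((4πε₀)⁵ℏ⁸) = 2.929 × 10^13 Pa.
2.90 × 2.929 × 10^13 Pa = 8.495 × 10^13 Pa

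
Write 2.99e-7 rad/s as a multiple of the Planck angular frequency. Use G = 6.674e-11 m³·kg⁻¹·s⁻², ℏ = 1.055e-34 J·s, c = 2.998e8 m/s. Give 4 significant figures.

1.612e-50

Planck angular frequency: ω_P = √(c⁵/(ℏG)) = 1.855e43 rad/s.
2.99e-7 / 1.855e43 = 1.612e-50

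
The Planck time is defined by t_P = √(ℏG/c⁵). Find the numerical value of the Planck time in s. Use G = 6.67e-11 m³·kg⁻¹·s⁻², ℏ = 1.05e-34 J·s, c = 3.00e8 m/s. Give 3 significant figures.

5.37e-44 s

t_P = √(ℏG/c⁵)
  = √(2.88e-87)
  = 5.37e-44 s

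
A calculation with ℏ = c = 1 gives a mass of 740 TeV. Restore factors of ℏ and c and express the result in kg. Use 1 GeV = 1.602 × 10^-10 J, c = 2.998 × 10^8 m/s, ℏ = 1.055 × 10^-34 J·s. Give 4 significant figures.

1.319 × 10^-21 kg

Mass is [E]/c²; divide by c².
1 GeV → 1/c² × (1 GeV in J) = 1.782 × 10^-27 kg.
Convert the energy scale: 740 TeV = 7.40 × 10^5 GeV.
Result: 7.40 × 10^5 × 1.782 × 10^-27 = 1.319 × 10^-21 kg.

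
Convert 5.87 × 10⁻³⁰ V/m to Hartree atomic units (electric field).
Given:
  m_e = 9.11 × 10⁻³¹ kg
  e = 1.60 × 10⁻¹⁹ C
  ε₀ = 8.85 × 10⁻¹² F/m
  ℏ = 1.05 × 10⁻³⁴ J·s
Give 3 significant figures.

atomic unit of electric field: E_au = E_h/(e a₀) = m_e²e⁵/((4πε₀)³ℏ⁴) = 5.20 × 10¹¹ V/m.
5.87 × 10⁻³⁰ / 5.20 × 10¹¹ = 1.13 × 10⁻⁴¹

1.13 × 10⁻⁴¹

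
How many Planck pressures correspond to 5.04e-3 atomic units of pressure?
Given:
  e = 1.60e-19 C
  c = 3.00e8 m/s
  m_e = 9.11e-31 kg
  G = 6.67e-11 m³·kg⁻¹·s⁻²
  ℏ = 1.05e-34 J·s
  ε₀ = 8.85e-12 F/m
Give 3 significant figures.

atomic unit of pressure: P_au = E_h/a₀³ = m_e⁴e¹⁰/((4πε₀)⁵ℏ⁸) = 3.01e13 Pa
Planck pressure: p_P = c⁷/(ℏG²) = 4.68e113 Pa
5.04e-3 × 3.01e13 / 4.68e113 = 3.24e-103

3.24e-103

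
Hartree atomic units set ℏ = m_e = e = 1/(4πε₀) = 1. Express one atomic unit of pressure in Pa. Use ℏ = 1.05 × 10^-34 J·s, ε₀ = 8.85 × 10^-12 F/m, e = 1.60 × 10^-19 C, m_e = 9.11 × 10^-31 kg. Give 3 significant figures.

3.01 × 10^13 Pa

The unique combination of the constants set to 1 with dimensions of pressure is P_au = E_h/a₀³ = m_e⁴e¹⁰/((4πε₀)⁵ℏ⁸).
E_h = 4.38 × 10^-18 J
a₀ = 5.26 × 10^-11 m
E_h/a₀³ = 3.01 × 10^13 Pa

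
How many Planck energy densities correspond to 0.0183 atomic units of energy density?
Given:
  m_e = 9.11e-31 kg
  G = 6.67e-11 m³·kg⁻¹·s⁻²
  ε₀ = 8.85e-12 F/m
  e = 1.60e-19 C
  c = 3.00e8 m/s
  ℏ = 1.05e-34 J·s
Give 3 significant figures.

1.18e-102

atomic unit of energy density: u_au = E_h/a₀³ = m_e⁴e¹⁰/((4πε₀)⁵ℏ⁸) = 3.01e13 J/m³
Planck energy density: u_P = c⁷/(ℏG²) = 4.68e113 J/m³
0.0183 × 3.01e13 / 4.68e113 = 1.18e-102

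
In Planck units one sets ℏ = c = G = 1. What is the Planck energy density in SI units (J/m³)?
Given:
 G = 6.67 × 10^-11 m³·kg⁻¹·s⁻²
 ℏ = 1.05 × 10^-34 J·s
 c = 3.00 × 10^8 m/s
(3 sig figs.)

u_P = c⁷/(ℏG²)
  = 2.19 × 10^59 / 4.67 × 10^-55
  = 4.68 × 10^113 J/m³

4.68 × 10^113 J/m³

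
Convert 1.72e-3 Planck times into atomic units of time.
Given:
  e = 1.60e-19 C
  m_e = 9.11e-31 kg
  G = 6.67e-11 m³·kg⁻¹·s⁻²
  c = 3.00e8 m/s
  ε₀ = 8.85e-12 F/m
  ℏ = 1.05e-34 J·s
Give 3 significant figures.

3.85e-30

Planck time: t_P = √(ℏG/c⁵) = 5.37e-44 s
atomic unit of time: τ_au = (4πε₀)²ℏ³/(m_e e⁴) = 2.40e-17 s
1.72e-3 × 5.37e-44 / 2.40e-17 = 3.85e-30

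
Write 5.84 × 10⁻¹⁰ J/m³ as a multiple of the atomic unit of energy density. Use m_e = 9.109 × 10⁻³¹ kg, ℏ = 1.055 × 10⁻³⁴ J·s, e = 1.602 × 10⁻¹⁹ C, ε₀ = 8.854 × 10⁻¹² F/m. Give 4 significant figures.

1.994 × 10⁻²³

atomic unit of energy density: u_au = E_h/a₀³ = m_e⁴e¹⁰/((4πε₀)⁵ℏ⁸) = 2.929 × 10¹³ J/m³.
5.84 × 10⁻¹⁰ / 2.929 × 10¹³ = 1.994 × 10⁻²³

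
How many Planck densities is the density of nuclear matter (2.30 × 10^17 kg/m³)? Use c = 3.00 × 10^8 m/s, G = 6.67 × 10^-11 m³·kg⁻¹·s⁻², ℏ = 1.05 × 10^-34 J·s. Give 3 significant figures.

Planck density: ρ_P = c⁵/(ℏG²) = 5.20 × 10^96 kg/m³.
2.30 × 10^17 / 5.20 × 10^96 = 4.42 × 10^-80

4.42 × 10^-80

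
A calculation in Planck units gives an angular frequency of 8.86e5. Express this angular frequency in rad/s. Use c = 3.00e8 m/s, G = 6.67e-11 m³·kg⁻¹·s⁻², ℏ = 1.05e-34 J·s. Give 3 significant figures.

1.65e49 rad/s

One Planck angular frequency: ω_P = √(c⁵/(ℏG)) = 1.86e43 rad/s.
8.86e5 × 1.86e43 rad/s = 1.65e49 rad/s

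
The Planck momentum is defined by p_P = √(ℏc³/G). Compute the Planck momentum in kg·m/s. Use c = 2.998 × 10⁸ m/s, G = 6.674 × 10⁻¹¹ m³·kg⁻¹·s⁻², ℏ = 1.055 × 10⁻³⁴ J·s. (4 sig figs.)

6.527 kg·m/s

p_P = √(ℏc³/G)
  = √(42.60)
  = 6.527 kg·m/s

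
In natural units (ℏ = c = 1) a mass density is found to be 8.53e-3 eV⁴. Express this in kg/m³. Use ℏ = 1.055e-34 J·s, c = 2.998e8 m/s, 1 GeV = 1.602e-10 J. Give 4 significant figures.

Mass density is [E]/(c²[L]³) = [E]⁴/(ℏ³c⁵).
1 GeV⁴ → 1/(ℏ³c⁵) × (1 GeV in J)⁴ = 2.316e20 kg/m³.
Convert the energy scale: 8.53e-3 eV⁴ = 8.53e-39 GeV⁴.
Result: 8.53e-39 × 2.316e20 = 1.976e-18 kg/m³.

1.976e-18 kg/m³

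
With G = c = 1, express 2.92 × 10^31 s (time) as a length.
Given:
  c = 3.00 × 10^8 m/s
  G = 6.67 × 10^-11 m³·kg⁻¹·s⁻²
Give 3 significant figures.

8.76 × 10^39 m

Time → length via c.
2.92 × 10^31 s × (c) = 8.76 × 10^39 m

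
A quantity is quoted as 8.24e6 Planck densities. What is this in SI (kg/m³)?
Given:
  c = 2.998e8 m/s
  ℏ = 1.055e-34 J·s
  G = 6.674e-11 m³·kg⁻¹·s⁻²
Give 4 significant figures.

4.247e103 kg/m³

One Planck density: ρ_P = c⁵/(ℏG²) = 5.154e96 kg/m³.
8.24e6 × 5.154e96 kg/m³ = 4.247e103 kg/m³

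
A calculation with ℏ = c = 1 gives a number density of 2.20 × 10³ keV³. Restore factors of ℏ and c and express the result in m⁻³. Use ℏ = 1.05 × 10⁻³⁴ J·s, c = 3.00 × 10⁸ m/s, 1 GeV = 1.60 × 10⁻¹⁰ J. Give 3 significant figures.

2.88 × 10³² m⁻³

Number density is [L]⁻³ = [E]³/(ℏc)³.
1 GeV³ → 1/(ℏc)³ × (1 GeV in J)³ = 1.31 × 10⁴⁷ m⁻³.
Convert the energy scale: 2.20 × 10³ keV³ = 2.20 × 10⁻¹⁵ GeV³.
Result: 2.20 × 10⁻¹⁵ × 1.31 × 10⁴⁷ = 2.88 × 10³² m⁻³.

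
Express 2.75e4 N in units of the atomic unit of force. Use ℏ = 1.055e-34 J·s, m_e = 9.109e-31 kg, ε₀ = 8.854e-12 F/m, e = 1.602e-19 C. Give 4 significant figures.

3.346e11

atomic unit of force: F_au = E_h/a₀ = m_e²e⁶/((4πε₀)³ℏ⁴) = 8.220e-8 N.
2.75e4 / 8.220e-8 = 3.346e11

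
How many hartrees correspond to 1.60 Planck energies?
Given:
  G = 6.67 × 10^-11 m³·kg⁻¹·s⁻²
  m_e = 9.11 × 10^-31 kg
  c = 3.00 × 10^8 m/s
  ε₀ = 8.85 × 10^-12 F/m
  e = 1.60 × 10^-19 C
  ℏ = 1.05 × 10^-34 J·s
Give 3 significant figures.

7.15 × 10^26

Planck energy: E_P = √(ℏc⁵/G) = 1.96 × 10^9 J
hartree: E_h = m_e e⁴/(4πε₀ℏ)² = 4.38 × 10^-18 J
1.60 × 1.96 × 10^9 / 4.38 × 10^-18 = 7.15 × 10^26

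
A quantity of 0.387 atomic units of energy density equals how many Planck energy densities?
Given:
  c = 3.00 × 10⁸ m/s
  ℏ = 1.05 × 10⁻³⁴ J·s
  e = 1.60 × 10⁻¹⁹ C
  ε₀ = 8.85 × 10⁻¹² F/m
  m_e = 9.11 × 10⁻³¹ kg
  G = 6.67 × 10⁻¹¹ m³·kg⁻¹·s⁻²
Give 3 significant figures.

2.49 × 10⁻¹⁰¹

atomic unit of energy density: u_au = E_h/a₀³ = m_e⁴e¹⁰/((4πε₀)⁵ℏ⁸) = 3.01 × 10¹³ J/m³
Planck energy density: u_P = c⁷/(ℏG²) = 4.68 × 10¹¹³ J/m³
0.387 × 3.01 × 10¹³ / 4.68 × 10¹¹³ = 2.49 × 10⁻¹⁰¹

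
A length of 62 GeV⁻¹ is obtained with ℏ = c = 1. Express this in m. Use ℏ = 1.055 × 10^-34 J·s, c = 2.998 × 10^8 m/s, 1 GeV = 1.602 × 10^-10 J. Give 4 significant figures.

1.224 × 10^-14 m

A length is [E]⁻¹ in ℏ=c=1; restore one factor of ℏc.
1 GeV⁻¹ → ℏc × (1 GeV in J)⁻¹ = 1.974 × 10^-16 m.
Result: 62 × 1.974 × 10^-16 = 1.224 × 10^-14 m.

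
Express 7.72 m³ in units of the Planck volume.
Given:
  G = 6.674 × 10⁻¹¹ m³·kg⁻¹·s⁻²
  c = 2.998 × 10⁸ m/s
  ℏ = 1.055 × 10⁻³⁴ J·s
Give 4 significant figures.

Planck volume: V_P = (ℏG/c³)^(3/2) = 4.224 × 10⁻¹⁰⁵ m³.
7.72 / 4.224 × 10⁻¹⁰⁵ = 1.828 × 10¹⁰⁵

1.828 × 10¹⁰⁵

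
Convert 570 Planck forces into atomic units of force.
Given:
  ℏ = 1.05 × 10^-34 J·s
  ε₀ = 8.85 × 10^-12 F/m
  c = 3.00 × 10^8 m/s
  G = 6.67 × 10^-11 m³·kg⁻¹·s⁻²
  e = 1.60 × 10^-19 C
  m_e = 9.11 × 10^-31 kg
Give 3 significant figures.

8.31 × 10^53

Planck force: F_P = c⁴/G = 1.21 × 10^44 N
atomic unit of force: F_au = E_h/a₀ = m_e²e⁶/((4πε₀)³ℏ⁴) = 8.33 × 10^-8 N
570 × 1.21 × 10^44 / 8.33 × 10^-8 = 8.31 × 10^53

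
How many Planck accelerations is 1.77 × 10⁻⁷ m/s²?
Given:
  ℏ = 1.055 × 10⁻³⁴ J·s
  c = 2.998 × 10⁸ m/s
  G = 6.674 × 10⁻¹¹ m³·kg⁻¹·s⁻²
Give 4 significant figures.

3.183 × 10⁻⁵⁹

Planck acceleration: a_P = √(c⁷/(ℏG)) = 5.560 × 10⁵¹ m/s².
1.77 × 10⁻⁷ / 5.560 × 10⁵¹ = 3.183 × 10⁻⁵⁹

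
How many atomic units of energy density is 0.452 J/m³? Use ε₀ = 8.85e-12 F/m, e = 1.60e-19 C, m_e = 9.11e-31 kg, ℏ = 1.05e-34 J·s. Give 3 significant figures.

1.50e-14

atomic unit of energy density: u_au = E_h/a₀³ = m_e⁴e¹⁰/((4πε₀)⁵ℏ⁸) = 3.01e13 J/m³.
0.452 / 3.01e13 = 1.50e-14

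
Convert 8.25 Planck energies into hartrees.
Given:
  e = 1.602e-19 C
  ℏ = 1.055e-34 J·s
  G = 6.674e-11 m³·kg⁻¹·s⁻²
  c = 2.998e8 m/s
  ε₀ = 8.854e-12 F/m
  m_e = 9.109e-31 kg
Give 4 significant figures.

Planck energy: E_P = √(ℏc⁵/G) = 1.957e9 J
hartree: E_h = m_e e⁴/(4πε₀ℏ)² = 4.354e-18 J
8.25 × 1.957e9 / 4.354e-18 = 3.707e27

3.707e27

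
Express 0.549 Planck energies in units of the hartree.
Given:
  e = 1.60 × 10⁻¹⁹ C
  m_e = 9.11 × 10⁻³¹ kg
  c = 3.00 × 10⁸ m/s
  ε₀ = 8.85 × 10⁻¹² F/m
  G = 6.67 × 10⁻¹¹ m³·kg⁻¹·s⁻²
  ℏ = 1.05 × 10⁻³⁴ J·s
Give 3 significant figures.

2.45 × 10²⁶

Planck energy: E_P = √(ℏc⁵/G) = 1.96 × 10⁹ J
hartree: E_h = m_e e⁴/(4πε₀ℏ)² = 4.38 × 10⁻¹⁸ J
0.549 × 1.96 × 10⁹ / 4.38 × 10⁻¹⁸ = 2.45 × 10²⁶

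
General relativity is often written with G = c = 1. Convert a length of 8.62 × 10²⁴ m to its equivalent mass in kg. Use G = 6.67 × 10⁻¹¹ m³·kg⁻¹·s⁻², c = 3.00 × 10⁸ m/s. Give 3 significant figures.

1.16 × 10⁵² kg

Length → mass via c²/G.
8.62 × 10²⁴ m × (c²/G) = 1.16 × 10⁵² kg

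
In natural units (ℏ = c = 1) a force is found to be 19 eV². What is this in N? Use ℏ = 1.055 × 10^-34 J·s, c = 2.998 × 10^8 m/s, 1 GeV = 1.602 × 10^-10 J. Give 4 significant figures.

1.542 × 10^-11 N

Force is [E]/[L] = [E]²/(ℏc); restore (ℏc)⁻¹.
1 GeV² → 1/(ℏc) × (1 GeV in J)² = 8.114 × 10^5 N.
Convert the energy scale: 19 eV² = 1.90 × 10^-17 GeV².
Result: 1.90 × 10^-17 × 8.114 × 10^5 = 1.542 × 10^-11 N.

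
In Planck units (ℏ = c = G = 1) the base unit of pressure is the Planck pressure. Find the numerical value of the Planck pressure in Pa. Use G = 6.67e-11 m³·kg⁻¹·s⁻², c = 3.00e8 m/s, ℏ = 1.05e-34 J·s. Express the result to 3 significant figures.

p_P = c⁷/(ℏG²)
  = 2.19e59 / 4.67e-55
  = 4.68e113 Pa

4.68e113 Pa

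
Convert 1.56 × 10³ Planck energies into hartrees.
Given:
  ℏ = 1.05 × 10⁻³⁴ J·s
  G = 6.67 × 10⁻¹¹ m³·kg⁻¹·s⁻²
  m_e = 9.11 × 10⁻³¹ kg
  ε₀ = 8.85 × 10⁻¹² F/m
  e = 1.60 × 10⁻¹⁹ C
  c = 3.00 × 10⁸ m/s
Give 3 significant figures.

6.97 × 10²⁹

Planck energy: E_P = √(ℏc⁵/G) = 1.96 × 10⁹ J
hartree: E_h = m_e e⁴/(4πε₀ℏ)² = 4.38 × 10⁻¹⁸ J
1.56 × 10³ × 1.96 × 10⁹ / 4.38 × 10⁻¹⁸ = 6.97 × 10²⁹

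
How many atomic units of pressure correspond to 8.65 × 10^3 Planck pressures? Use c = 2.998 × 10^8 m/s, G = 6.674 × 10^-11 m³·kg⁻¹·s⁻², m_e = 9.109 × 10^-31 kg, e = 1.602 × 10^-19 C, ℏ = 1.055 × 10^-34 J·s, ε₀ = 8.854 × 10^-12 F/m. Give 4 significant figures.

1.368 × 10^104

Planck pressure: p_P = c⁷/(ℏG²) = 4.632 × 10^113 Pa
atomic unit of pressure: P_au = E_h/a₀³ = m_e⁴e¹⁰/((4πε₀)⁵ℏ⁸) = 2.929 × 10^13 Pa
8.65 × 10^3 × 4.632 × 10^113 / 2.929 × 10^13 = 1.368 × 10^104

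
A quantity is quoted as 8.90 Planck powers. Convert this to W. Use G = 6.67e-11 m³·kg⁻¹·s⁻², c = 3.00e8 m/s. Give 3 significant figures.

One Planck power: P_P = c⁵/G = 3.64e52 W.
8.90 × 3.64e52 W = 3.24e53 W

3.24e53 W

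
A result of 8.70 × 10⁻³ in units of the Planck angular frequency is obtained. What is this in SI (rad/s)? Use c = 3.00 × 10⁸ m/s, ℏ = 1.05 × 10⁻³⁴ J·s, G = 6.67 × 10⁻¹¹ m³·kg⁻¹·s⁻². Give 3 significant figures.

1.62 × 10⁴¹ rad/s

One Planck angular frequency: ω_P = √(c⁵/(ℏG)) = 1.86 × 10⁴³ rad/s.
8.70 × 10⁻³ × 1.86 × 10⁴³ rad/s = 1.62 × 10⁴¹ rad/s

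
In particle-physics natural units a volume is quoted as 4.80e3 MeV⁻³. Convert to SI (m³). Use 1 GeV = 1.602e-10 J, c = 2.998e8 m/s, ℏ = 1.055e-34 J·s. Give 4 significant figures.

3.694e-35 m³

Volume is [L]³ = [E]⁻³·(ℏc)³.
1 GeV⁻³ → (ℏc)³ × (1 GeV in J)⁻³ = 7.696e-48 m³.
Convert the energy scale: 4.80e3 MeV⁻³ = 4.80e12 GeV⁻³.
Result: 4.80e12 × 7.696e-48 = 3.694e-35 m³.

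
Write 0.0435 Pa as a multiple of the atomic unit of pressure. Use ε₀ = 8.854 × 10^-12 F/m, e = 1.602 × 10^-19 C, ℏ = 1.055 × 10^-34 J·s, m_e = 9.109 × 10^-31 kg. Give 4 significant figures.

atomic unit of pressure: P_au = E_h/a₀³ = m_e⁴e¹⁰/((4πε₀)⁵ℏ⁸) = 2.929 × 10^13 Pa.
0.0435 / 2.929 × 10^13 = 1.485 × 10^-15

1.485 × 10^-15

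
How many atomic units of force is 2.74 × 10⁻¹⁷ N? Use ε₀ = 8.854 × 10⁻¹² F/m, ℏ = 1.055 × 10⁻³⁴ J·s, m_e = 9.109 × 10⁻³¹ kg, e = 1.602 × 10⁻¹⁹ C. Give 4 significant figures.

atomic unit of force: F_au = E_h/a₀ = m_e²e⁶/((4πε₀)³ℏ⁴) = 8.220 × 10⁻⁸ N.
2.74 × 10⁻¹⁷ / 8.220 × 10⁻⁸ = 3.333 × 10⁻¹⁰

3.333 × 10⁻¹⁰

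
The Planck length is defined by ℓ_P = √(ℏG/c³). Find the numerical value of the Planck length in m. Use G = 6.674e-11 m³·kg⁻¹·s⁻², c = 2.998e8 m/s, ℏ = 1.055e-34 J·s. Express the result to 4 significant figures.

ℓ_P = √(ℏG/c³)
  = √(2.613e-70)
  = 1.616e-35 m

1.616e-35 m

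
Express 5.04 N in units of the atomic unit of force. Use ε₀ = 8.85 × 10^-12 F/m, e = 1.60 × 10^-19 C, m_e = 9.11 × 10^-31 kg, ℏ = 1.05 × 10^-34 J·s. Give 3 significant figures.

6.05 × 10^7

atomic unit of force: F_au = E_h/a₀ = m_e²e⁶/((4πε₀)³ℏ⁴) = 8.33 × 10^-8 N.
5.04 / 8.33 × 10^-8 = 6.05 × 10^7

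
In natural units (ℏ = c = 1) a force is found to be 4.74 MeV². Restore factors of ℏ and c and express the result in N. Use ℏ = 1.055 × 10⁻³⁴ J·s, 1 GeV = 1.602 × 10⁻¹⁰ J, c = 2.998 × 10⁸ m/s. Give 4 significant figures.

Force is [E]/[L] = [E]²/(ℏc); restore (ℏc)⁻¹.
1 GeV² → 1/(ℏc) × (1 GeV in J)² = 8.114 × 10⁵ N.
Convert the energy scale: 4.74 MeV² = 4.74 × 10⁻⁶ GeV².
Result: 4.74 × 10⁻⁶ × 8.114 × 10⁵ = 3.846 N.

3.846 N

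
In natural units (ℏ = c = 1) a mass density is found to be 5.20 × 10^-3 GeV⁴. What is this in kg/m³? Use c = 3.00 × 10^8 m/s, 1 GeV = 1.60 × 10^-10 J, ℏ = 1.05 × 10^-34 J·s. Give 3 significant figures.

Mass density is [E]/(c²[L]³) = [E]⁴/(ℏ³c⁵).
1 GeV⁴ → 1/(ℏ³c⁵) × (1 GeV in J)⁴ = 2.33 × 10^20 kg/m³.
Result: 5.20 × 10^-3 × 2.33 × 10^20 = 1.21 × 10^18 kg/m³.

1.21 × 10^18 kg/m³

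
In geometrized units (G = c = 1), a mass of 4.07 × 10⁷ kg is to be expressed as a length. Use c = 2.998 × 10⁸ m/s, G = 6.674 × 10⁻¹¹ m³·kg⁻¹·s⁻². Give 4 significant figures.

In G = c = 1 units mass has dimensions of length; the conversion factor is G/c².
4.07 × 10⁷ kg × (G/c²) = 3.022 × 10⁻²⁰ m

3.022 × 10⁻²⁰ m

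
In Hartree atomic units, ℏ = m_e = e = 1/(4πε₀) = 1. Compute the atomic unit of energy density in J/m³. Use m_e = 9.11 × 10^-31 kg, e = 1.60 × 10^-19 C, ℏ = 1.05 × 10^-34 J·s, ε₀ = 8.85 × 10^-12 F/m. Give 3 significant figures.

3.01 × 10^13 J/m³

From ℏ = m_e = e = 1/(4πε₀) = 1 the energy density scale is u_au = E_h/a₀³ = m_e⁴e¹⁰/((4πε₀)⁵ℏ⁸).
E_h = 4.38 × 10^-18 J
a₀ = 5.26 × 10^-11 m
E_h/a₀³ = 3.01 × 10^13 J/m³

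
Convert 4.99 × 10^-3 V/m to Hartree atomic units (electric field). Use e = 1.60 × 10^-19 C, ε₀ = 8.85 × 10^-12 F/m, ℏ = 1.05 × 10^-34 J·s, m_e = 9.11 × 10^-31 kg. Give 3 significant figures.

atomic unit of electric field: E_au = E_h/(e a₀) = m_e²e⁵/((4πε₀)³ℏ⁴) = 5.20 × 10^11 V/m.
4.99 × 10^-3 / 5.20 × 10^11 = 9.59 × 10^-15

9.59 × 10^-15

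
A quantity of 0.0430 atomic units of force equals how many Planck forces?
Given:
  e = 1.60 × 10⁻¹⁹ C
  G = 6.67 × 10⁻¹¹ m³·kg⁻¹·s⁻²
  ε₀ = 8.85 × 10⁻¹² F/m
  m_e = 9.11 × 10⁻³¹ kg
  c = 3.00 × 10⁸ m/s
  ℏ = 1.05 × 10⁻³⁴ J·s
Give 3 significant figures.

2.95 × 10⁻⁵³

atomic unit of force: F_au = E_h/a₀ = m_e²e⁶/((4πε₀)³ℏ⁴) = 8.33 × 10⁻⁸ N
Planck force: F_P = c⁴/G = 1.21 × 10⁴⁴ N
0.0430 × 8.33 × 10⁻⁸ / 1.21 × 10⁴⁴ = 2.95 × 10⁻⁵³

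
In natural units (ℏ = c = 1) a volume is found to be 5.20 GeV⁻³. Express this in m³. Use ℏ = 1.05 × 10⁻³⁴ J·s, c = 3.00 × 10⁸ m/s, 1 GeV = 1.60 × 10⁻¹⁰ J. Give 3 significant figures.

Volume is [L]³ = [E]⁻³·(ℏc)³.
1 GeV⁻³ → (ℏc)³ × (1 GeV in J)⁻³ = 7.63 × 10⁻⁴⁸ m³.
Result: 5.20 × 7.63 × 10⁻⁴⁸ = 3.97 × 10⁻⁴⁷ m³.

3.97 × 10⁻⁴⁷ m³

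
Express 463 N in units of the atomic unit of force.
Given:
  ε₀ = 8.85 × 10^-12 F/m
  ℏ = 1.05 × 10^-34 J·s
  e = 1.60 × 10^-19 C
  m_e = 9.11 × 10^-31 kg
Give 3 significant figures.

atomic unit of force: F_au = E_h/a₀ = m_e²e⁶/((4πε₀)³ℏ⁴) = 8.33 × 10^-8 N.
463 / 8.33 × 10^-8 = 5.56 × 10^9

5.56 × 10^9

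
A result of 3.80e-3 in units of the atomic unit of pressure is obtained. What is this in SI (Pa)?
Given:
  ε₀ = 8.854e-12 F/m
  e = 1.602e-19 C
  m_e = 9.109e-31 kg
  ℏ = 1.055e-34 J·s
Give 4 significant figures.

1.113e11 Pa

One atomic unit of pressure: P_au = E_h/a₀³ = m_e⁴e¹⁰/((4πε₀)⁵ℏ⁸) = 2.929e13 Pa.
3.80e-3 × 2.929e13 Pa = 1.113e11 Pa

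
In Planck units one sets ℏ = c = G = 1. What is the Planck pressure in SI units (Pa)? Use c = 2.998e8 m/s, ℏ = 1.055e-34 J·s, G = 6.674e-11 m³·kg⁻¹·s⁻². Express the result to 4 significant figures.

p_P = c⁷/(ℏG²)
  = 2.177e59 / 4.699e-55
  = 4.632e113 Pa

4.632e113 Pa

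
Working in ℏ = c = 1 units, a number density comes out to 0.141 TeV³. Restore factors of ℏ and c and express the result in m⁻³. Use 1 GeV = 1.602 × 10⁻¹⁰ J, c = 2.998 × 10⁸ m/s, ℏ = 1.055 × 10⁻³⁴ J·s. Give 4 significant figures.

1.832 × 10⁵⁵ m⁻³

Number density is [L]⁻³ = [E]³/(ℏc)³.
1 GeV³ → 1/(ℏc)³ × (1 GeV in J)³ = 1.299 × 10⁴⁷ m⁻³.
Convert the energy scale: 0.141 TeV³ = 1.41 × 10⁸ GeV³.
Result: 1.41 × 10⁸ × 1.299 × 10⁴⁷ = 1.832 × 10⁵⁵ m⁻³.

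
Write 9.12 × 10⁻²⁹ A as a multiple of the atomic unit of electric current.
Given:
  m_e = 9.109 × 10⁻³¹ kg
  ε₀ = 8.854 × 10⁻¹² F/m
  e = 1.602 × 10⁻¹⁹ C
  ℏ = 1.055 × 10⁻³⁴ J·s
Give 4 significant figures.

1.379 × 10⁻²⁶

atomic unit of electric current: I_au = e E_h/ℏ = m_e e⁵/((4πε₀)²ℏ³) = 6.612 × 10⁻³ A.
9.12 × 10⁻²⁹ / 6.612 × 10⁻³ = 1.379 × 10⁻²⁶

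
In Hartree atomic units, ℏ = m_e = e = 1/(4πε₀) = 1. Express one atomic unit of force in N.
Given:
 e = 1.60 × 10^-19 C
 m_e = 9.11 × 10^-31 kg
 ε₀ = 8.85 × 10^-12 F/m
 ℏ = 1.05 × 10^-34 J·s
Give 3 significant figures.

From ℏ = m_e = e = 1/(4πε₀) = 1 the force scale is F_au = E_h/a₀ = m_e²e⁶/((4πε₀)³ℏ⁴).
E_h = 4.38 × 10^-18 J
a₀ = 5.26 × 10^-11 m
E_h/a₀ = 8.33 × 10^-8 N

8.33 × 10^-8 N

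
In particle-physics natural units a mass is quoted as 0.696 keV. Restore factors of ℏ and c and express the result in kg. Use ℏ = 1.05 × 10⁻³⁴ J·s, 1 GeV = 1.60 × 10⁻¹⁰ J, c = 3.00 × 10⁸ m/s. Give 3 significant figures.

Mass is [E]/c²; divide by c².
1 GeV → 1/c² × (1 GeV in J) = 1.78 × 10⁻²⁷ kg.
Convert the energy scale: 0.696 keV = 6.96 × 10⁻⁷ GeV.
Result: 6.96 × 10⁻⁷ × 1.78 × 10⁻²⁷ = 1.24 × 10⁻³³ kg.

1.24 × 10⁻³³ kg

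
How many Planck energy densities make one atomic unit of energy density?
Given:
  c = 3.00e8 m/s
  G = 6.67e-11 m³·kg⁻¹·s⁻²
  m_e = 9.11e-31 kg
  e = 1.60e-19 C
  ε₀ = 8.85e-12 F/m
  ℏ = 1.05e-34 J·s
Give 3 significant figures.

6.44e-101

atomic unit of energy density: u_au = E_h/a₀³ = m_e⁴e¹⁰/((4πε₀)⁵ℏ⁸) = 3.01e13 J/m³
Planck energy density: u_P = c⁷/(ℏG²) = 4.68e113 J/m³
ratio = 3.01e13 / 4.68e113 = 6.44e-101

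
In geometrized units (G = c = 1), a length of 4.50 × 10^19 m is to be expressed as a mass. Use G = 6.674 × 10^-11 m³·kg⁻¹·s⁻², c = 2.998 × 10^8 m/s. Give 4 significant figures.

6.060 × 10^46 kg

Length → mass via c²/G.
4.50 × 10^19 m × (c²/G) = 6.060 × 10^46 kg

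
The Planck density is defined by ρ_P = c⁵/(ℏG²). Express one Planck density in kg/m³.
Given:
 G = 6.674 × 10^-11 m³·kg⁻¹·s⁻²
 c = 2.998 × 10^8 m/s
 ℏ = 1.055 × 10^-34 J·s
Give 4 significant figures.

5.154 × 10^96 kg/m³

ρ_P = c⁵/(ℏG²)
  = 2.422 × 10^42 / 4.699 × 10^-55
  = 5.154 × 10^96 kg/m³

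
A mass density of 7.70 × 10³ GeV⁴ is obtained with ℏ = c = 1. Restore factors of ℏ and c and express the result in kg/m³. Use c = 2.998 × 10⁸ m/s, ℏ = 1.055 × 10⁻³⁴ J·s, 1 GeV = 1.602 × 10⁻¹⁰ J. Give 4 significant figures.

1.783 × 10²⁴ kg/m³

Mass density is [E]/(c²[L]³) = [E]⁴/(ℏ³c⁵).
1 GeV⁴ → 1/(ℏ³c⁵) × (1 GeV in J)⁴ = 2.316 × 10²⁰ kg/m³.
Result: 7.70 × 10³ × 2.316 × 10²⁰ = 1.783 × 10²⁴ kg/m³.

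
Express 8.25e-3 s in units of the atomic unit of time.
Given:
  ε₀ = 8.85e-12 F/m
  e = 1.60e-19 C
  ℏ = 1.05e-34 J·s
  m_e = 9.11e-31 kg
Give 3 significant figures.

atomic unit of time: τ_au = (4πε₀)²ℏ³/(m_e e⁴) = 2.40e-17 s.
8.25e-3 / 2.40e-17 = 3.44e14

3.44e14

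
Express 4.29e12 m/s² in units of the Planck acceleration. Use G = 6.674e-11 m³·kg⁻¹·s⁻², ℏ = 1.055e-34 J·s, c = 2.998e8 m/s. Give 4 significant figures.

Planck acceleration: a_P = √(c⁷/(ℏG)) = 5.560e51 m/s².
4.29e12 / 5.560e51 = 7.716e-40

7.716e-40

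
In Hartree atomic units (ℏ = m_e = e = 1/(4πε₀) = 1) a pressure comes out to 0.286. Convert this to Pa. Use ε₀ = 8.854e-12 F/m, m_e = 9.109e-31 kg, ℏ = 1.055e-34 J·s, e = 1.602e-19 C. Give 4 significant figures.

8.377e12 Pa

One atomic unit of pressure: P_au = E_h/a₀³ = m_e⁴e¹⁰/((4πε₀)⁵ℏ⁸) = 2.929e13 Pa.
0.286 × 2.929e13 Pa = 8.377e12 Pa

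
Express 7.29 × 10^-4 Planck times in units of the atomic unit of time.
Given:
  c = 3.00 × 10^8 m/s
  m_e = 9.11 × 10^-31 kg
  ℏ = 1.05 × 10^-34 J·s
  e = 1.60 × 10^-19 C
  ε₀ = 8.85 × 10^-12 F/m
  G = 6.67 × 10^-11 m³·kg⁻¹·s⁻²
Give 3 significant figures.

1.63 × 10^-30

Planck time: t_P = √(ℏG/c⁵) = 5.37 × 10^-44 s
atomic unit of time: τ_au = (4πε₀)²ℏ³/(m_e e⁴) = 2.40 × 10^-17 s
7.29 × 10^-4 × 5.37 × 10^-44 / 2.40 × 10^-17 = 1.63 × 10^-30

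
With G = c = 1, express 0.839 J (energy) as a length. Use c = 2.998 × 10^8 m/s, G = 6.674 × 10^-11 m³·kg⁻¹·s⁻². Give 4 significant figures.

Energy → length via G/c⁴.
0.839 J × (G/c⁴) = 6.931 × 10^-45 m

6.931 × 10^-45 m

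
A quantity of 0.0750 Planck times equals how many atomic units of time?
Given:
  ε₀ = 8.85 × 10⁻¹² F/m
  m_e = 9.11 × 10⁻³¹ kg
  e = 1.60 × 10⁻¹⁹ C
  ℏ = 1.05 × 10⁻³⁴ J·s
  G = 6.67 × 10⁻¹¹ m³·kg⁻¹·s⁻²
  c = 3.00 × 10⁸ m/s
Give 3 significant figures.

1.68 × 10⁻²⁸

Planck time: t_P = √(ℏG/c⁵) = 5.37 × 10⁻⁴⁴ s
atomic unit of time: τ_au = (4πε₀)²ℏ³/(m_e e⁴) = 2.40 × 10⁻¹⁷ s
0.0750 × 5.37 × 10⁻⁴⁴ / 2.40 × 10⁻¹⁷ = 1.68 × 10⁻²⁸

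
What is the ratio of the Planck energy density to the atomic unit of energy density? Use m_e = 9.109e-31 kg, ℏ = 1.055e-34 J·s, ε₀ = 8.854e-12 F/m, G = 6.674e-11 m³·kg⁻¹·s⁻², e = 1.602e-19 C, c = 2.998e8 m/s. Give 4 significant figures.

1.581e100

Planck energy density: u_P = c⁷/(ℏG²) = 4.632e113 J/m³
atomic unit of energy density: u_au = E_h/a₀³ = m_e⁴e¹⁰/((4πε₀)⁵ℏ⁸) = 2.929e13 J/m³
ratio = 4.632e113 / 2.929e13 = 1.581e100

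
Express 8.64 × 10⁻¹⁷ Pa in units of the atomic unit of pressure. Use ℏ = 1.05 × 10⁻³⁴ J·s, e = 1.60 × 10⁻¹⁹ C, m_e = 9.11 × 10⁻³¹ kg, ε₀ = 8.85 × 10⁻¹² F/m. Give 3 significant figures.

2.87 × 10⁻³⁰

atomic unit of pressure: P_au = E_h/a₀³ = m_e⁴e¹⁰/((4πε₀)⁵ℏ⁸) = 3.01 × 10¹³ Pa.
8.64 × 10⁻¹⁷ / 3.01 × 10¹³ = 2.87 × 10⁻³⁰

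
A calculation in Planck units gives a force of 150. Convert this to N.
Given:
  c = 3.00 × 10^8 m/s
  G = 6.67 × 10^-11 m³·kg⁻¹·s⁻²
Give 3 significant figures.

1.82 × 10^46 N

One Planck force: F_P = c⁴/G = 1.21 × 10^44 N.
150 × 1.21 × 10^44 N = 1.82 × 10^46 N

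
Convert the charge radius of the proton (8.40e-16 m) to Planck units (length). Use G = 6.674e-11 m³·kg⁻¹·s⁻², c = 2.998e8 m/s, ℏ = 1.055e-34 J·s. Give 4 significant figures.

5.196e19

Planck length: ℓ_P = √(ℏG/c³) = 1.616e-35 m.
8.40e-16 / 1.616e-35 = 5.196e19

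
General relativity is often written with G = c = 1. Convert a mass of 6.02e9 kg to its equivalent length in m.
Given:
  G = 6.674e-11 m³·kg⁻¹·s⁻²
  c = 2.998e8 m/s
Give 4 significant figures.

In G = c = 1 units mass has dimensions of length; the conversion factor is G/c².
6.02e9 kg × (G/c²) = 4.470e-18 m

4.470e-18 m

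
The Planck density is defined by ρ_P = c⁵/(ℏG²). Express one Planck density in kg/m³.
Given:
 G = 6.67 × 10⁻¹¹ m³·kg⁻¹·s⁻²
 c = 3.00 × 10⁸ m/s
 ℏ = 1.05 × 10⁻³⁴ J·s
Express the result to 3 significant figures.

ρ_P = c⁵/(ℏG²)
  = 2.43 × 10⁴² / 4.67 × 10⁻⁵⁵
  = 5.20 × 10⁹⁶ kg/m³

5.20 × 10⁹⁶ kg/m³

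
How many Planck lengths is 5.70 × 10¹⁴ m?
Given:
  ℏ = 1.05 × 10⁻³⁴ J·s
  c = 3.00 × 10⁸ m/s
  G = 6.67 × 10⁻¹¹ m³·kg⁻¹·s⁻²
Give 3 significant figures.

3.54 × 10⁴⁹

Planck length: ℓ_P = √(ℏG/c³) = 1.61 × 10⁻³⁵ m.
5.70 × 10¹⁴ / 1.61 × 10⁻³⁵ = 3.54 × 10⁴⁹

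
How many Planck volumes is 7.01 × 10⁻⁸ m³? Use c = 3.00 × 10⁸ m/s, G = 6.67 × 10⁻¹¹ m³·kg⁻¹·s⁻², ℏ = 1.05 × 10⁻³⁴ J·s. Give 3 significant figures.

Planck volume: V_P = (ℏG/c³)^(3/2) = 4.18 × 10⁻¹⁰⁵ m³.
7.01 × 10⁻⁸ / 4.18 × 10⁻¹⁰⁵ = 1.68 × 10⁹⁷

1.68 × 10⁹⁷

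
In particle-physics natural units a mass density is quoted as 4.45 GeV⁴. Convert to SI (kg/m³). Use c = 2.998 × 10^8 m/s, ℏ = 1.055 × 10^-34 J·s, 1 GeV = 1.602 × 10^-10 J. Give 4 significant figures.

1.031 × 10^21 kg/m³

Mass density is [E]/(c²[L]³) = [E]⁴/(ℏ³c⁵).
1 GeV⁴ → 1/(ℏ³c⁵) × (1 GeV in J)⁴ = 2.316 × 10^20 kg/m³.
Result: 4.45 × 2.316 × 10^20 = 1.031 × 10^21 kg/m³.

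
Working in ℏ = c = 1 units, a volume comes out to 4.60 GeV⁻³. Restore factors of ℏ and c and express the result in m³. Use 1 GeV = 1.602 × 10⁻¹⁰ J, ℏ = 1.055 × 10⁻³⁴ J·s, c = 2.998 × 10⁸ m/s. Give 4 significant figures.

3.540 × 10⁻⁴⁷ m³

Volume is [L]³ = [E]⁻³·(ℏc)³.
1 GeV⁻³ → (ℏc)³ × (1 GeV in J)⁻³ = 7.696 × 10⁻⁴⁸ m³.
Result: 4.60 × 7.696 × 10⁻⁴⁸ = 3.540 × 10⁻⁴⁷ m³.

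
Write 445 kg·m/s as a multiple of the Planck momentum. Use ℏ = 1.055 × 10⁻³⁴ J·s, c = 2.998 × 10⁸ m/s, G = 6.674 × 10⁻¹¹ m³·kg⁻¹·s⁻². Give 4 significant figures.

Planck momentum: p_P = √(ℏc³/G) = 6.527 kg·m/s.
445 / 6.527 = 68.18

68.18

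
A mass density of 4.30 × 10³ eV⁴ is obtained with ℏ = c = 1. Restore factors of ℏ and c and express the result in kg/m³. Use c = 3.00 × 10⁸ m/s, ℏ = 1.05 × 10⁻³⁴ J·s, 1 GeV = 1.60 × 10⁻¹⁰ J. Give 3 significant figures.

1.00 × 10⁻¹² kg/m³

Mass density is [E]/(c²[L]³) = [E]⁴/(ℏ³c⁵).
1 GeV⁴ → 1/(ℏ³c⁵) × (1 GeV in J)⁴ = 2.33 × 10²⁰ kg/m³.
Convert the energy scale: 4.30 × 10³ eV⁴ = 4.30 × 10⁻³³ GeV⁴.
Result: 4.30 × 10⁻³³ × 2.33 × 10²⁰ = 1.00 × 10⁻¹² kg/m³.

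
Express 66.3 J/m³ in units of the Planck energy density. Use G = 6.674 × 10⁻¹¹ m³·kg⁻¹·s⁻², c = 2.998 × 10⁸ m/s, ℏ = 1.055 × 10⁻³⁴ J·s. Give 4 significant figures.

1.431 × 10⁻¹¹²

Planck energy density: u_P = c⁷/(ℏG²) = 4.632 × 10¹¹³ J/m³.
66.3 / 4.632 × 10¹¹³ = 1.431 × 10⁻¹¹²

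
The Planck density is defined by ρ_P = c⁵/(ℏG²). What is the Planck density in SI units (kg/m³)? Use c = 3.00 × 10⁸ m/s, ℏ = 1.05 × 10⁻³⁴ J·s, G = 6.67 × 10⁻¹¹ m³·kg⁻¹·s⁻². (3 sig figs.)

5.20 × 10⁹⁶ kg/m³

ρ_P = c⁵/(ℏG²)
  = 2.43 × 10⁴² / 4.67 × 10⁻⁵⁵
  = 5.20 × 10⁹⁶ kg/m³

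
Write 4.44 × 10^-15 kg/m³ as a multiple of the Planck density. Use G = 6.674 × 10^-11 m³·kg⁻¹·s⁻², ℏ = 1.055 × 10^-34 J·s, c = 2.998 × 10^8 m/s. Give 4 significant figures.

Planck density: ρ_P = c⁵/(ℏG²) = 5.154 × 10^96 kg/m³.
4.44 × 10^-15 / 5.154 × 10^96 = 8.615 × 10^-112

8.615 × 10^-112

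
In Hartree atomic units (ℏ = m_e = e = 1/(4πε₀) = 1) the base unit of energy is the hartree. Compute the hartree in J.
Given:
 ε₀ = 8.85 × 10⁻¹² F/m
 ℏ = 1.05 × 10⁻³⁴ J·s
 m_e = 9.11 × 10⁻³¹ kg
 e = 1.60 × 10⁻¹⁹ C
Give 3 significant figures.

E_h = m_e e⁴/(4πε₀ℏ)²
  = 5.97 × 10⁻¹⁰⁶ / 1.36 × 10⁻⁸⁸
  = 4.38 × 10⁻¹⁸ J

4.38 × 10⁻¹⁸ J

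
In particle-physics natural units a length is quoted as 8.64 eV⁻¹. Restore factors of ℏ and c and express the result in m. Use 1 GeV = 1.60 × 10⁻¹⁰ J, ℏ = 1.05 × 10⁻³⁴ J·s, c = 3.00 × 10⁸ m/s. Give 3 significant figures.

1.70 × 10⁻⁶ m

A length is [E]⁻¹ in ℏ=c=1; restore one factor of ℏc.
1 GeV⁻¹ → ℏc × (1 GeV in J)⁻¹ = 1.97 × 10⁻¹⁶ m.
Convert the energy scale: 8.64 eV⁻¹ = 8.64 × 10⁹ GeV⁻¹.
Result: 8.64 × 10⁹ × 1.97 × 10⁻¹⁶ = 1.70 × 10⁻⁶ m.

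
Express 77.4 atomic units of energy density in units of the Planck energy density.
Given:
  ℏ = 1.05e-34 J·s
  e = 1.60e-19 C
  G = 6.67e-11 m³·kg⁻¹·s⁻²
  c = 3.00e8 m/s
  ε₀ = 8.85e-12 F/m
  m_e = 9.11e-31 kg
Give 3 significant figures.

atomic unit of energy density: u_au = E_h/a₀³ = m_e⁴e¹⁰/((4πε₀)⁵ℏ⁸) = 3.01e13 J/m³
Planck energy density: u_P = c⁷/(ℏG²) = 4.68e113 J/m³
77.4 × 3.01e13 / 4.68e113 = 4.98e-99

4.98e-99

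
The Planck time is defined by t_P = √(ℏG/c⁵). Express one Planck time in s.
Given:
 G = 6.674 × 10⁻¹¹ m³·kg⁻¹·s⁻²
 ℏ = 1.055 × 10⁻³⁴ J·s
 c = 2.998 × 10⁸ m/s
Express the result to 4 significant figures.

t_P = √(ℏG/c⁵)
  = √(2.907 × 10⁻⁸⁷)
  = 5.392 × 10⁻⁴⁴ s

5.392 × 10⁻⁴⁴ s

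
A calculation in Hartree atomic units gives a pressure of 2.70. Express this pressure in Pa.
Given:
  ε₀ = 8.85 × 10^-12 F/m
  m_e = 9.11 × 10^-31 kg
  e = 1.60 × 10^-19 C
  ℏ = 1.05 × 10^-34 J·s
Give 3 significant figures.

8.13 × 10^13 Pa

One atomic unit of pressure: P_au = E_h/a₀³ = m_e⁴e¹⁰/((4πε₀)⁵ℏ⁸) = 3.01 × 10^13 Pa.
2.70 × 3.01 × 10^13 Pa = 8.13 × 10^13 Pa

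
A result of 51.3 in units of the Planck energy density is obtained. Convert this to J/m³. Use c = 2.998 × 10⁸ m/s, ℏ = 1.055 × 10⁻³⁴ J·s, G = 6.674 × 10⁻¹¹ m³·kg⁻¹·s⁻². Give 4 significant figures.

One Planck energy density: u_P = c⁷/(ℏG²) = 4.632 × 10¹¹³ J/m³.
51.3 × 4.632 × 10¹¹³ J/m³ = 2.376 × 10¹¹⁵ J/m³

2.376 × 10¹¹⁵ J/m³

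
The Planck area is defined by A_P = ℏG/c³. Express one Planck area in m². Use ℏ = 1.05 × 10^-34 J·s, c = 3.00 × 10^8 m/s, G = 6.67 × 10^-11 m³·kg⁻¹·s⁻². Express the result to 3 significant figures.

2.59 × 10^-70 m²

A_P = ℏG/c³
  = 7.00 × 10^-45 / 2.70 × 10^25
  = 2.59 × 10^-70 m²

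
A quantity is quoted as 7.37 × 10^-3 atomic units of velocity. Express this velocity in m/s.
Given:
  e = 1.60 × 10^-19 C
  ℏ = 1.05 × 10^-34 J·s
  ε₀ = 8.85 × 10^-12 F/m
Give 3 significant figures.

1.62 × 10^4 m/s

One atomic unit of velocity: v_au = e²/(4πε₀ℏ) = 2.19 × 10^6 m/s.
7.37 × 10^-3 × 2.19 × 10^6 m/s = 1.62 × 10^4 m/s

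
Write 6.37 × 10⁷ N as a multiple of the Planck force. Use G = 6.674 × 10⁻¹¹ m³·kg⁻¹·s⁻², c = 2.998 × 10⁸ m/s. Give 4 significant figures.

5.263 × 10⁻³⁷

Planck force: F_P = c⁴/G = 1.210 × 10⁴⁴ N.
6.37 × 10⁷ / 1.210 × 10⁴⁴ = 5.263 × 10⁻³⁷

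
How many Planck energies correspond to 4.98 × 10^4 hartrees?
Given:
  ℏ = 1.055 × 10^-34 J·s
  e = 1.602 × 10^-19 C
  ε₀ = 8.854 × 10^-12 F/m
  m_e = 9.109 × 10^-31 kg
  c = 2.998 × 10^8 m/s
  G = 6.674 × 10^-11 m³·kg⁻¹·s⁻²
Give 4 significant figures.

1.108 × 10^-22

hartree: E_h = m_e e⁴/(4πε₀ℏ)² = 4.354 × 10^-18 J
Planck energy: E_P = √(ℏc⁵/G) = 1.957 × 10^9 J
4.98 × 10^4 × 4.354 × 10^-18 / 1.957 × 10^9 = 1.108 × 10^-22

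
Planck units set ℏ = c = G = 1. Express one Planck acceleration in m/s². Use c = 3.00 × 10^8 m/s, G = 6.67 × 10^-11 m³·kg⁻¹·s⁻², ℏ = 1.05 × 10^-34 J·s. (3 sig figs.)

5.59 × 10^51 m/s²

From ℏ = c = G = 1 the acceleration scale is a_P = √(c⁷/(ℏG)).
  = √(3.12 × 10^103)
  = 5.59 × 10^51 m/s²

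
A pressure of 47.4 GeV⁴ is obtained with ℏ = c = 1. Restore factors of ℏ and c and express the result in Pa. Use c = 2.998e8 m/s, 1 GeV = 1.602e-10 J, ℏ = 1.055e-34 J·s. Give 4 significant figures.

Pressure is [E]/[L]³ = [E]⁴/(ℏc)³.
1 GeV⁴ → 1/(ℏc)³ × (1 GeV in J)⁴ = 2.082e37 Pa.
Result: 47.4 × 2.082e37 = 9.867e38 Pa.

9.867e38 Pa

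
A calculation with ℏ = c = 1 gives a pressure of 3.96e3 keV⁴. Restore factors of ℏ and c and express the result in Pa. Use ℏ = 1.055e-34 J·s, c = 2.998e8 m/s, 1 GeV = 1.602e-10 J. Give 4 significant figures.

Pressure is [E]/[L]³ = [E]⁴/(ℏc)³.
1 GeV⁴ → 1/(ℏc)³ × (1 GeV in J)⁴ = 2.082e37 Pa.
Convert the energy scale: 3.96e3 keV⁴ = 3.96e-21 GeV⁴.
Result: 3.96e-21 × 2.082e37 = 8.243e16 Pa.

8.243e16 Pa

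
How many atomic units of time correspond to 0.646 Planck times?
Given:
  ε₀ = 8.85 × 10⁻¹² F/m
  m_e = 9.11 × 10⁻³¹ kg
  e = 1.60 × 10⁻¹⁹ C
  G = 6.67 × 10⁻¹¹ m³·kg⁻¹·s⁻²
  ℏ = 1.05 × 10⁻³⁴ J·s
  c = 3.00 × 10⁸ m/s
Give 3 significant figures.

1.45 × 10⁻²⁷

Planck time: t_P = √(ℏG/c⁵) = 5.37 × 10⁻⁴⁴ s
atomic unit of time: τ_au = (4πε₀)²ℏ³/(m_e e⁴) = 2.40 × 10⁻¹⁷ s
0.646 × 5.37 × 10⁻⁴⁴ / 2.40 × 10⁻¹⁷ = 1.45 × 10⁻²⁷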